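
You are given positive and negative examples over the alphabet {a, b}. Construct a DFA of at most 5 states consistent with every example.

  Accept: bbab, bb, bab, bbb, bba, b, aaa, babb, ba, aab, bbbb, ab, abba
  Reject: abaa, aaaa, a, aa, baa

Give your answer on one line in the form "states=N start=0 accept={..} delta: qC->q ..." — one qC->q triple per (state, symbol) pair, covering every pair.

Fold the examples into a partial DFA from state 0: repeatedly fix the first undefined (state, symbol) met by the shortest-then-alphabetical prefix, trying targets in increasing order and rejecting any under which an Accept and a Reject string meet in one state with the same remainder; add a state when all current targets are rejected. Accepting states are where Accept strings end.
a: 0a undefined. 0a->0: no, aaa/aaaa meet in 0. Open state 1: 0a->1.
b: 0b undefined. 0b->0: no, bba/a meet in 1. 0b->1: no, b/a meet in 1. Open state 2: 0b->2.
aa: 1a undefined. 1a->0: no, aaa/a meet in 1. 1a->1: no, aaa/aaaa meet in 1. 1a->2: no, b/aa meet in 2. Open state 3: 1a->3.
ab: 1b undefined. 1b->0: ok.
ba: 2a undefined. 2a->0: ok.
bb: 2b undefined. 2b->0: no, bba/a meet in 1. 2b->1: no, bb/a meet in 1. 2b->2: ok.
aaa: 3a undefined. 3a->0: ok.
aab: 3b undefined. 3b->0: ok.
All examples now run through 4 states with every (state, symbol) defined. Accept strings end in {0,2}, Reject strings end in {1,3}; accept={0,2}.

states=4 start=0 accept={0,2} delta: 0a->1 0b->2 1a->3 1b->0 2a->0 2b->2 3a->0 3b->0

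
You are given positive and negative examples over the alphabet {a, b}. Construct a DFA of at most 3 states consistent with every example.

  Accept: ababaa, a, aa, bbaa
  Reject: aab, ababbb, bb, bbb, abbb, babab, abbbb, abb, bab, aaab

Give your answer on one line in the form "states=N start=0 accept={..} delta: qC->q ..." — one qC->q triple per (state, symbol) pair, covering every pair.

State merging on the prefix tree: take the shortest (then alphabetical) example prefix whose next move is undefined and point that move at state 0, else 1, else 2, ...; a target is out if some Accept/Reject pair would then sit in one state with the same input left (inseparable). If every existing state is out, open a new one.
a: 0a undefined. 0a->0: ok.
b: 0b undefined. 0b->0: no, ababaa/aab meet in 0. Open state 1: 0b->1.
ba: 1a undefined. 1a->0: ok.
bb: 1b undefined. 1b->0: no, ababaa/bb meet in 0. 1b->1: ok.
All examples now run through 2 states with every (state, symbol) defined. Accept strings end in {0}, Reject strings end in {1}; accept={0}.

states=2 start=0 accept={0} delta: 0a->0 0b->1 1a->0 1b->1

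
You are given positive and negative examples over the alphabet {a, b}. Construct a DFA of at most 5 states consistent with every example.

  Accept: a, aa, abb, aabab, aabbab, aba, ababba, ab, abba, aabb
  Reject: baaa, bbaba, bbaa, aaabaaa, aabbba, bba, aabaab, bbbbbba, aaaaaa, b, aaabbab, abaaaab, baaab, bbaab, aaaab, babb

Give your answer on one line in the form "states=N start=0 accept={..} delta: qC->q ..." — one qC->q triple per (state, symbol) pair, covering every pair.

states=5 start=0 accept={0,1,3} delta: 0a->1 0b->2 1a->3 1b->1 2a->2 2b->2 3a->2 3b->4 4a->1 4b->0

State merging on the prefix tree: take the shortest (then alphabetical) example prefix whose next move is undefined and point that move at state 0, else 1, else 2, ...; a target is out if some Accept/Reject pair would then sit in one state with the same input left (inseparable). If every existing state is out, open a new one.
a: 0a undefined. 0a->0: no, a/aaaaaa meet in 0. Open state 1: 0a->1.
b: 0b undefined. 0b->0: no, a/bba meet in 1. 0b->1: no, a/b meet in 1. Open state 2: 0b->2.
aa: 1a undefined. 1a->0: no, aa/aaaaaa meet in 0. 1a->1: no, a/aaaaaa meet in 1. 1a->2: no, aa/b meet in 2. Open state 3: 1a->3.
ab: 1b undefined. 1b->0: no, abb/b meet in 2. 1b->1: ok.
ba: 2a undefined. 2a->0: no, aa/baaa meet in 3. 2a->1: no, a/babb meet in 1. 2a->2: ok.
bb: 2b undefined. 2b->0: no, a/bba meet in 1. 2b->1: no, a/baaab meet in 1. 2b->2: ok.
aaa: 3a undefined. 3a->0: no, a/aaaab meet in 1. 3a->1: no, a/abaaaab meet in 1. 3a->2: ok.
aab: 3b undefined. 3b->0: no, aabbab/baaa meet in 2. 3b->1: no, aa/aabbba meet in 3. 3b->2: no, aabab/baaa meet in 2. 3b->3: no, aabab/baaa meet in 2. Open state 4: 3b->4.
aaba: 4a undefined. 4a->0: no, a/aabaab meet in 1. 4a->1: ok.
aabb: 4b undefined. 4b->0: ok.
All examples now run through 5 states with every (state, symbol) defined. Accept strings end in {0,1,3}, Reject strings end in {2,4}; accept={0,1,3}.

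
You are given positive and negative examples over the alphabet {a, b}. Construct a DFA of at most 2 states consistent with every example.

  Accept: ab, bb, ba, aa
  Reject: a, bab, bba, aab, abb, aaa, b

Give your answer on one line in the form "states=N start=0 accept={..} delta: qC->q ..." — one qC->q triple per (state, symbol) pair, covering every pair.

Grow the machine one transition at a time. Run the examples from 0; the earliest place one falls off (shortest prefix, ties alphabetical) gets sent to the lowest-numbered state that keeps every Accept/Reject pair distinguishable — a pair clashes when both reach the same state with identical unread suffix — and to a fresh state only if none does.
a: 0a undefined. 0a->0: no, ab/aab meet in 0 with "b" left. Open state 1: 0a->1.
b: 0b undefined. 0b->0: no, ab/bab meet in 1 with "b" left. 0b->1: ok.
aa: 1a undefined. 1a->0: ok.
ab: 1b undefined. 1b->0: ok.
All examples now run through 2 states with every (state, symbol) defined. Accept strings end in {0}, Reject strings end in {1}; accept={0}.

states=2 start=0 accept={0} delta: 0a->1 0b->1 1a->0 1b->0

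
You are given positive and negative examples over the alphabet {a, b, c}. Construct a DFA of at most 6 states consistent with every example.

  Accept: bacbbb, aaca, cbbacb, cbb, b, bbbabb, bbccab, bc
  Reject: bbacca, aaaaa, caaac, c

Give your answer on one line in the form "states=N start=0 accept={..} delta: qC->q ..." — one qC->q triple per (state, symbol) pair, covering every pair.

states=3 start=0 accept={1} delta: 0a->0 0b->1 0c->2 1a->0 1b->1 1c->1 2a->1 2b->1 2c->0

Fold the examples into a partial DFA from state 0: repeatedly fix the first undefined (state, symbol) met by the shortest-then-alphabetical prefix, trying targets in increasing order and rejecting any under which an Accept and a Reject string meet in one state with the same remainder; add a state when all current targets are rejected. Accepting states are where Accept strings end.
a: 0a undefined. 0a->0: ok.
b: 0b undefined. 0b->0: no, b/aaaaa meet in 0. Open state 1: 0b->1.
c: 0c undefined. 0c->0: no, aaca/aaaaa meet in 0. 0c->1: no, b/c meet in 1. Open state 2: 0c->2.
ba: 1a undefined. 1a->0: ok.
bb: 1b undefined. 1b->0: no, bbbabb/aaaaa meet in 0. 1b->1: ok.
bc: 1c undefined. 1c->0: no, bc/aaaaa meet in 0. 1c->1: ok.
ca: 2a undefined. 2a->0: no, aaca/aaaaa meet in 0. 2a->1: ok.
cb: 2b undefined. 2b->0: no, cbbacb/aaaaa meet in 0. 2b->1: ok.
bbacc: 2c undefined. 2c->0: ok.
All examples now run through 3 states with every (state, symbol) defined. Accept strings end in {1}, Reject strings end in {0,2}; accept={1}.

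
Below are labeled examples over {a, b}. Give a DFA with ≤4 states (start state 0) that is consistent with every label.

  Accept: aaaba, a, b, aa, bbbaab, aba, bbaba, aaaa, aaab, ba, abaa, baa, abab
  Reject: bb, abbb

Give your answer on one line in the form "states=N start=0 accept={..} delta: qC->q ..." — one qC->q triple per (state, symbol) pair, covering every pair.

states=3 start=0 accept={0,1} delta: 0a->0 0b->1 1a->0 1b->2 2a->0 2b->2

Grow the machine one transition at a time. Run the examples from 0; the earliest place one falls off (shortest prefix, ties alphabetical) gets sent to the lowest-numbered state that keeps every Accept/Reject pair distinguishable — a pair clashes when both reach the same state with identical unread suffix — and to a fresh state only if none does.
a: 0a undefined. 0a->0: ok.
b: 0b undefined. 0b->0: no, aaaba/bb meet in 0. Open state 1: 0b->1.
ba: 1a undefined. 1a->0: ok.
bb: 1b undefined. 1b->0: no, aaaba/bb meet in 0. 1b->1: no, b/bb meet in 1. Open state 2: 1b->2.
bba: 2a undefined. 2a->0: ok.
bbb: 2b undefined. 2b->0: no, aaaba/abbb meet in 0. 2b->1: no, b/abbb meet in 1. 2b->2: ok.
All examples now run through 3 states with every (state, symbol) defined. Accept strings end in {0,1}, Reject strings end in {2}; accept={0,1}.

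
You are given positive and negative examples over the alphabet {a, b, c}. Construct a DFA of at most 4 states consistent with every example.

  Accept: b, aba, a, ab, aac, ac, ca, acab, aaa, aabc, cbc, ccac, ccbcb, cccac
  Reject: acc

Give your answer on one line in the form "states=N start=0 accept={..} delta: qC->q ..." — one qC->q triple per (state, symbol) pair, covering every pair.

states=3 start=0 accept={0,1} delta: 0a->0 0b->0 0c->1 1a->0 1b->0 1c->2 2a->0 2b->0 2c->0

Grow the machine one transition at a time. Run the examples from 0; the earliest place one falls off (shortest prefix, ties alphabetical) gets sent to the lowest-numbered state that keeps every Accept/Reject pair distinguishable — a pair clashes when both reach the same state with identical unread suffix — and to a fresh state only if none does.
a: 0a undefined. 0a->0: ok.
b: 0b undefined. 0b->0: ok.
c: 0c undefined. 0c->0: no, b/acc meet in 0. Open state 1: 0c->1.
ca: 1a undefined. 1a->0: ok.
cb: 1b undefined. 1b->0: ok.
cc: 1c undefined. 1c->0: no, b/acc meet in 0. 1c->1: no, aac/acc meet in 1. Open state 2: 1c->2.
cca: 2a undefined. 2a->0: ok.
ccb: 2b undefined. 2b->0: ok.
ccc: 2c undefined. 2c->0: ok.
All examples now run through 3 states with every (state, symbol) defined. Accept strings end in {0,1}, Reject strings end in {2}; accept={0,1}.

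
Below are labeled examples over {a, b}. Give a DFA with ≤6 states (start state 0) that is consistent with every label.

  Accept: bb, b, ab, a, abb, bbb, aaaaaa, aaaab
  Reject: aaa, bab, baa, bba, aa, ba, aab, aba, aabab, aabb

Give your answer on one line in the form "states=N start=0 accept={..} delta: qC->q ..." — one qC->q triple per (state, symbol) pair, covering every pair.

states=5 start=0 accept={0,1} delta: 0a->1 0b->1 1a->2 1b->1 2a->3 2b->2 3a->4 3b->2 4a->0 4b->0

State merging on the prefix tree: take the shortest (then alphabetical) example prefix whose next move is undefined and point that move at state 0, else 1, else 2, ...; a target is out if some Accept/Reject pair would then sit in one state with the same input left (inseparable). If every existing state is out, open a new one.
a: 0a undefined. 0a->0: no, bb/aabb meet in 0 with "bb" left. Open state 1: 0a->1.
b: 0b undefined. 0b->0: no, ab/bab meet in 1 with "b" left. 0b->1: ok.
aa: 1a undefined. 1a->0: no, bb/aabb meet in 1 with "b" left. 1a->1: no, bb/bab meet in 1 with "b" left. Open state 2: 1a->2.
ab: 1b undefined. 1b->0: no, b/bba meet in 1. 1b->1: ok.
aaa: 2a undefined. 2a->0: no, aaaaaa/aaa meet in 0. 2a->1: no, bb/aaa meet in 1. 2a->2: no, aaaaaa/aaa meet in 2. Open state 3: 2a->3.
aab: 2b undefined. 2b->0: no, bb/aabab meet in 1. 2b->1: no, bb/bab meet in 1. 2b->2: ok.
aaaa: 3a undefined. 3a->0: no, aaaaaa/bab meet in 2. 3a->1: no, aaaaaa/aaa meet in 3. 3a->2: no, aaaaaa/bab meet in 2. 3a->3: no, aaaaaa/aaa meet in 3. Open state 4: 3a->4.
aaaaa: 4a undefined. 4a->0: ok.
aaaab: 4b undefined. 4b->0: ok.
aabab: 3b undefined. 3b->0: no, aaaab/aabab meet in 0. 3b->1: no, bb/aabab meet in 1. 3b->2: ok.
All examples now run through 5 states with every (state, symbol) defined. Accept strings end in {0,1}, Reject strings end in {2,3}; accept={0,1}.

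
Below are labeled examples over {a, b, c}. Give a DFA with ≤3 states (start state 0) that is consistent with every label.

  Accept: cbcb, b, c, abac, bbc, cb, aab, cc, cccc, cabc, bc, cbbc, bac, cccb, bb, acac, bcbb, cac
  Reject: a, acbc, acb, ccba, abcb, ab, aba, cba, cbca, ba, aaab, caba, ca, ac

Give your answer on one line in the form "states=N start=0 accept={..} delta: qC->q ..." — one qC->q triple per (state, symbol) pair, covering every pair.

Fold the examples into a partial DFA from state 0: repeatedly fix the first undefined (state, symbol) met by the shortest-then-alphabetical prefix, trying targets in increasing order and rejecting any under which an Accept and a Reject string meet in one state with the same remainder; add a state when all current targets are rejected. Accepting states are where Accept strings end.
a: 0a undefined. 0a->0: no, b/ab meet in 0 with "b" left. Open state 1: 0a->1.
b: 0b undefined. 0b->0: no, bac/ac meet in 1 with "c" left. 0b->1: no, b/a meet in 1. Open state 2: 0b->2.
c: 0c undefined. 0c->0: no, cac/ac meet in 1 with "c" left. 0c->1: no, cbcb/abcb meet in 1 with "bcb" left. 0c->2: ok.
aa: 1a undefined. 1a->0: ok.
ab: 1b undefined. 1b->0: no, abac/ac meet in 1 with "c" left. 1b->1: ok.
ac: 1c undefined. 1c->0: no, b/acb meet in 2. 1c->1: ok.
ba: 2a undefined. 2a->0: ok.
bb: 2b undefined. 2b->0: no, cbcb/aba meet in 0. 2b->1: no, cbcb/a meet in 1. 2b->2: ok.
bc: 2c undefined. 2c->0: no, bbc/ccba meet in 0. 2c->1: no, cbcb/a meet in 1. 2c->2: ok.
All examples now run through 3 states with every (state, symbol) defined. Accept strings end in {2}, Reject strings end in {0,1}; accept={2}.

states=3 start=0 accept={2} delta: 0a->1 0b->2 0c->2 1a->0 1b->1 1c->1 2a->0 2b->2 2c->2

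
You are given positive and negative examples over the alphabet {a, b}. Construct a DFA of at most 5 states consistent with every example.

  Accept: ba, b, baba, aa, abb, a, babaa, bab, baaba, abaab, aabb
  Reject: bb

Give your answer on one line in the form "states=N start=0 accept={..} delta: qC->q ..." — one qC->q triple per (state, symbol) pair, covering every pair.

Grow the machine one transition at a time. Run the examples from 0; the earliest place one falls off (shortest prefix, ties alphabetical) gets sent to the lowest-numbered state that keeps every Accept/Reject pair distinguishable — a pair clashes when both reach the same state with identical unread suffix — and to a fresh state only if none does.
a: 0a undefined. 0a->0: no, abb/bb meet in 0 with "bb" left. Open state 1: 0a->1.
b: 0b undefined. 0b->0: no, b/bb meet in 0. 0b->1: ok.
aa: 1a undefined. 1a->0: no, aabb/bb meet in 1 with "b" left. 1a->1: no, bab/bb meet in 1 with "b" left. Open state 2: 1a->2.
ab: 1b undefined. 1b->0: ok.
aab: 2b undefined. 2b->0: no, bab/bb meet in 0. 2b->1: no, aabb/bb meet in 0. 2b->2: ok.
baa: 2a undefined. 2a->0: no, baba/bb meet in 0. 2a->1: ok.
All examples now run through 3 states with every (state, symbol) defined. Accept strings end in {1,2}, Reject strings end in {0}; accept={1,2}.

states=3 start=0 accept={1,2} delta: 0a->1 0b->1 1a->2 1b->0 2a->1 2b->2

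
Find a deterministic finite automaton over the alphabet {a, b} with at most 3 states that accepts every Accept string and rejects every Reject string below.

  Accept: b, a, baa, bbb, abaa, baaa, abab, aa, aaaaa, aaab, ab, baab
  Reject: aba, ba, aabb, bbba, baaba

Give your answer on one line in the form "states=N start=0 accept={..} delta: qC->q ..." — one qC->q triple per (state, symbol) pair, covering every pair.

State merging on the prefix tree: take the shortest (then alphabetical) example prefix whose next move is undefined and point that move at state 0, else 1, else 2, ...; a target is out if some Accept/Reject pair would then sit in one state with the same input left (inseparable). If every existing state is out, open a new one.
a: 0a undefined. 0a->0: ok.
b: 0b undefined. 0b->0: no, b/aba meet in 0. Open state 1: 0b->1.
ba: 1a undefined. 1a->0: no, a/aba meet in 0. 1a->1: no, b/aba meet in 1. Open state 2: 1a->2.
bb: 1b undefined. 1b->0: no, a/aabb meet in 0. 1b->1: no, b/aabb meet in 1. 1b->2: ok.
baa: 2a undefined. 2a->0: ok.
bbb: 2b undefined. 2b->0: no, a/bbba meet in 0. 2b->1: ok.
All examples now run through 3 states with every (state, symbol) defined. Accept strings end in {0,1}, Reject strings end in {2}; accept={0,1}.

states=3 start=0 accept={0,1} delta: 0a->0 0b->1 1a->2 1b->2 2a->0 2b->1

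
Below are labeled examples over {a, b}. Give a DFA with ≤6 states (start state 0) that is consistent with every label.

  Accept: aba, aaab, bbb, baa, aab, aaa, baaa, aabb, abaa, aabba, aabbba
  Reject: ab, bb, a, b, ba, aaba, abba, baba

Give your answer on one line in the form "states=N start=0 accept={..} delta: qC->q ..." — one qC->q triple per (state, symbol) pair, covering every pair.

Fold the examples into a partial DFA from state 0: repeatedly fix the first undefined (state, symbol) met by the shortest-then-alphabetical prefix, trying targets in increasing order and rejecting any under which an Accept and a Reject string meet in one state with the same remainder; add a state when all current targets are rejected. Accepting states are where Accept strings end.
a: 0a undefined. 0a->0: no, aba/ba meet in 0 with "ba" left. Open state 1: 0a->1.
b: 0b undefined. 0b->0: no, aba/baba meet in 1 with "ba" left. 0b->1: ok.
aa: 1a undefined. 1a->0: no, aaab/ab meet in 1 with "b" left. 1a->1: no, aba/aaba meet in 1 with "ba" left. Open state 2: 1a->2.
ab: 1b undefined. 1b->0: no, aba/a meet in 1. 1b->1: no, aba/ba meet in 2. 1b->2: ok.
aaa: 2a undefined. 2a->0: no, aaab/a meet in 1. 2a->1: no, aba/a meet in 1. 2a->2: no, aba/ab meet in 2. Open state 3: 2a->3.
aab: 2b undefined. 2b->0: no, aabb/a meet in 1. 2b->1: no, bbb/a meet in 1. 2b->2: no, aba/aaba meet in 3. 2b->3: no, baaa/aaba meet in 3 with "a" left. Open state 4: 2b->4.
aaab: 3b undefined. 3b->0: ok.
aaba: 4a undefined. 4a->0: no, aaab/aaba meet in 0. 4a->1: ok.
aabb: 4b undefined. 4b->0: no, aabba/a meet in 1. 4b->1: no, aabb/a meet in 1. 4b->2: no, aabb/ab meet in 2. 4b->3: no, aabbba/a meet in 1. 4b->4: no, aabba/a meet in 1. Open state 5: 4b->5.
abaa: 3a undefined. 3a->0: ok.
aabba: 5a undefined. 5a->0: ok.
aabbb: 5b undefined. 5b->0: no, aabbba/a meet in 1. 5b->1: no, aabbba/ab meet in 2. 5b->2: ok.
All examples now run through 6 states with every (state, symbol) defined. Accept strings end in {0,3,4,5}, Reject strings end in {1,2}; accept={0,3,4,5}.

states=6 start=0 accept={0,3,4,5} delta: 0a->1 0b->1 1a->2 1b->2 2a->3 2b->4 3a->0 3b->0 4a->1 4b->5 5a->0 5b->2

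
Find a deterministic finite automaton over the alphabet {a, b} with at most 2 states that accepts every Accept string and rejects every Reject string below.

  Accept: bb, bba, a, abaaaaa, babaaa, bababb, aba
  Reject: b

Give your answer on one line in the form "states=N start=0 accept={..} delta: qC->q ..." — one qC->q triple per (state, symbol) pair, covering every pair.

states=2 start=0 accept={0} delta: 0a->0 0b->1 1a->0 1b->0

Grow the machine one transition at a time. Run the examples from 0; the earliest place one falls off (shortest prefix, ties alphabetical) gets sent to the lowest-numbered state that keeps every Accept/Reject pair distinguishable — a pair clashes when both reach the same state with identical unread suffix — and to a fresh state only if none does.
a: 0a undefined. 0a->0: ok.
b: 0b undefined. 0b->0: no, bb/b meet in 0. Open state 1: 0b->1.
ba: 1a undefined. 1a->0: ok.
bb: 1b undefined. 1b->0: ok.
All examples now run through 2 states with every (state, symbol) defined. Accept strings end in {0}, Reject strings end in {1}; accept={0}.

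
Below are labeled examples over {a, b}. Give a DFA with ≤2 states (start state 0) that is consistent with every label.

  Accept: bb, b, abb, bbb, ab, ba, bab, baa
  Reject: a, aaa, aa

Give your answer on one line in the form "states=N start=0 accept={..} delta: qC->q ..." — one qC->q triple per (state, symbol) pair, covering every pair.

Grow the machine one transition at a time. Run the examples from 0; the earliest place one falls off (shortest prefix, ties alphabetical) gets sent to the lowest-numbered state that keeps every Accept/Reject pair distinguishable — a pair clashes when both reach the same state with identical unread suffix — and to a fresh state only if none does.
a: 0a undefined. 0a->0: ok.
b: 0b undefined. 0b->0: no, bb/a meet in 0. Open state 1: 0b->1.
ba: 1a undefined. 1a->0: no, ba/a meet in 0. 1a->1: ok.
bb: 1b undefined. 1b->0: no, bb/a meet in 0. 1b->1: ok.
All examples now run through 2 states with every (state, symbol) defined. Accept strings end in {1}, Reject strings end in {0}; accept={1}.

states=2 start=0 accept={1} delta: 0a->0 0b->1 1a->1 1b->1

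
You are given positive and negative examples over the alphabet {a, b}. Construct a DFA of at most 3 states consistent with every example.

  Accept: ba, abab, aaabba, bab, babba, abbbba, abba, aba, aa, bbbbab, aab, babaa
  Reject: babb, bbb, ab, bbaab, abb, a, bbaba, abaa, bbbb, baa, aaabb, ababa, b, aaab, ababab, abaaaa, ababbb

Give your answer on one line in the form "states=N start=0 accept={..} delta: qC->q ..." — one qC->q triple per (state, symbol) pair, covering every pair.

Fold the examples into a partial DFA from state 0: repeatedly fix the first undefined (state, symbol) met by the shortest-then-alphabetical prefix, trying targets in increasing order and rejecting any under which an Accept and a Reject string meet in one state with the same remainder; add a state when all current targets are rejected. Accepting states are where Accept strings end.
a: 0a undefined. 0a->0: no, aa/a meet in 0. Open state 1: 0a->1.
b: 0b undefined. 0b->0: no, ba/a meet in 1. 0b->1: ok.
aa: 1a undefined. 1a->0: no, bab/a meet in 1. 1a->1: no, ba/a meet in 1. Open state 2: 1a->2.
ab: 1b undefined. 1b->0: no, ba/abaa meet in 2. 1b->1: ok.
aaa: 2a undefined. 2a->0: no, ba/abaaaa meet in 2. 2a->1: ok.
aab: 2b undefined. 2b->0: ok.
All examples now run through 3 states with every (state, symbol) defined. Accept strings end in {0,2}, Reject strings end in {1}; accept={0,2}.

states=3 start=0 accept={0,2} delta: 0a->1 0b->1 1a->2 1b->1 2a->1 2b->0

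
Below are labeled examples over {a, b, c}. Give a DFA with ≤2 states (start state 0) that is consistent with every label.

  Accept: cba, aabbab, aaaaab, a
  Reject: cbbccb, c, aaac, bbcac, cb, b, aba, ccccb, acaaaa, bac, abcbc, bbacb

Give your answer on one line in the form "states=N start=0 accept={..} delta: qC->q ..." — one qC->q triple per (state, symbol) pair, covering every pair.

states=2 start=0 accept={1} delta: 0a->1 0b->0 0c->0 1a->0 1b->1 1c->0

State merging on the prefix tree: take the shortest (then alphabetical) example prefix whose next move is undefined and point that move at state 0, else 1, else 2, ...; a target is out if some Accept/Reject pair would then sit in one state with the same input left (inseparable). If every existing state is out, open a new one.
a: 0a undefined. 0a->0: no, aaaaab/b meet in 0 with "b" left. Open state 1: 0a->1.
b: 0b undefined. 0b->0: ok.
c: 0c undefined. 0c->0: ok.
aa: 1a undefined. 1a->0: ok.
ab: 1b undefined. 1b->0: no, cba/aba meet in 1. 1b->1: ok.
ac: 1c undefined. 1c->0: ok.
All examples now run through 2 states with every (state, symbol) defined. Accept strings end in {1}, Reject strings end in {0}; accept={1}.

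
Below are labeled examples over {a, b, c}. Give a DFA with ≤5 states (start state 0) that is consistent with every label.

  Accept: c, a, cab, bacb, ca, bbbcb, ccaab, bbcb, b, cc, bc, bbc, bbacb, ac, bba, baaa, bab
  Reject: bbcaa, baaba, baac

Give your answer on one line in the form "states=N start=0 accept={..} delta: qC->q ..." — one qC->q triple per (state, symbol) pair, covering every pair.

Grow the machine one transition at a time. Run the examples from 0; the earliest place one falls off (shortest prefix, ties alphabetical) gets sent to the lowest-numbered state that keeps every Accept/Reject pair distinguishable — a pair clashes when both reach the same state with identical unread suffix — and to a fresh state only if none does.
a: 0a undefined. 0a->0: ok.
b: 0b undefined. 0b->0: no, c/baac meet in 0 with "c" left. Open state 1: 0b->1.
c: 0c undefined. 0c->0: ok.
ba: 1a undefined. 1a->0: no, c/baaba meet in 0. 1a->1: no, bc/baac meet in 1 with "c" left. Open state 2: 1a->2.
bb: 1b undefined. 1b->0: no, c/bbcaa meet in 0. 1b->1: ok.
bc: 1c undefined. 1c->0: no, c/bbcaa meet in 0. 1c->1: ok.
baa: 2a undefined. 2a->0: no, c/bbcaa meet in 0. 2a->1: no, cab/bbcaa meet in 1. 2a->2: no, bba/bbcaa meet in 2. Open state 3: 2a->3.
bab: 2b undefined. 2b->0: ok.
bac: 2c undefined. 2c->0: ok.
baaa: 3a undefined. 3a->0: ok.
baab: 3b undefined. 3b->0: no, c/baaba meet in 0. 3b->1: no, bba/baaba meet in 2. 3b->2: ok.
baac: 3c undefined. 3c->0: no, c/baac meet in 0. 3c->1: no, cab/baac meet in 1. 3c->2: no, bba/baac meet in 2. 3c->3: ok.
All examples now run through 4 states with every (state, symbol) defined. Accept strings end in {0,1,2}, Reject strings end in {3}; accept={0,1,2}.

states=4 start=0 accept={0,1,2} delta: 0a->0 0b->1 0c->0 1a->2 1b->1 1c->1 2a->3 2b->0 2c->0 3a->0 3b->2 3c->3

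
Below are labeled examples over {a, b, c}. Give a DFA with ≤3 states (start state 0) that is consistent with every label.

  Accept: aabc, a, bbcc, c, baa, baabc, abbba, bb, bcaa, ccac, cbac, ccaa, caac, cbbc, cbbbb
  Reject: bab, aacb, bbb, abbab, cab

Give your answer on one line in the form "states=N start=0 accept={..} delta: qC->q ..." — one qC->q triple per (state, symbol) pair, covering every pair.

State merging on the prefix tree: take the shortest (then alphabetical) example prefix whose next move is undefined and point that move at state 0, else 1, else 2, ...; a target is out if some Accept/Reject pair would then sit in one state with the same input left (inseparable). If every existing state is out, open a new one.
a: 0a undefined. 0a->0: ok.
b: 0b undefined. 0b->0: no, a/bab meet in 0. Open state 1: 0b->1.
c: 0c undefined. 0c->0: ok.
ba: 1a undefined. 1a->0: ok.
bb: 1b undefined. 1b->0: ok.
bc: 1c undefined. 1c->0: ok.
All examples now run through 2 states with every (state, symbol) defined. Accept strings end in {0}, Reject strings end in {1}; accept={0}.

states=2 start=0 accept={0} delta: 0a->0 0b->1 0c->0 1a->0 1b->0 1c->0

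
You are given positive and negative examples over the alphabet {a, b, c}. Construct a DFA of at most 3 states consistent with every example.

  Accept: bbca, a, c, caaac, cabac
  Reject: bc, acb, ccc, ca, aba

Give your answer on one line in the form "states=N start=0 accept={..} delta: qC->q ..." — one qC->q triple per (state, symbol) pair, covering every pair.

State merging on the prefix tree: take the shortest (then alphabetical) example prefix whose next move is undefined and point that move at state 0, else 1, else 2, ...; a target is out if some Accept/Reject pair would then sit in one state with the same input left (inseparable). If every existing state is out, open a new one.
a: 0a undefined. 0a->0: ok.
b: 0b undefined. 0b->0: no, bbca/ca meet in 0 with "ca" left. Open state 1: 0b->1.
c: 0c undefined. 0c->0: no, a/ccc meet in 0. 0c->1: ok.
bb: 1b undefined. 1b->0: no, bbca/ca meet in 1 with "a" left. 1b->1: no, c/acb meet in 1. Open state 2: 1b->2.
bc: 1c undefined. 1c->0: no, a/bc meet in 0. 1c->1: no, c/bc meet in 1. 1c->2: ok.
ca: 1a undefined. 1a->0: no, a/ca meet in 0. 1a->1: no, c/ca meet in 1. 1a->2: ok.
bbc: 2c undefined. 2c->0: no, bbca/ccc meet in 0. 2c->1: no, bbca/bc meet in 2. 2c->2: ok.
caa: 2a undefined. 2a->0: ok.
cab: 2b undefined. 2b->0: ok.
All examples now run through 3 states with every (state, symbol) defined. Accept strings end in {0,1}, Reject strings end in {2}; accept={0,1}.

states=3 start=0 accept={0,1} delta: 0a->0 0b->1 0c->1 1a->2 1b->2 1c->2 2a->0 2b->0 2c->2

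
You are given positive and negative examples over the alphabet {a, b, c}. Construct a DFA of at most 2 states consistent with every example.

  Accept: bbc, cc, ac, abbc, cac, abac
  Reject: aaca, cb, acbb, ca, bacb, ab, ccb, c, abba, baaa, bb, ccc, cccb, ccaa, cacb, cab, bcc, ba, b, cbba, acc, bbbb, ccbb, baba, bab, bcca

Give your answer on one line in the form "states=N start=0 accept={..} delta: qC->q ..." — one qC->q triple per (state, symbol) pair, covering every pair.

Fold the examples into a partial DFA from state 0: repeatedly fix the first undefined (state, symbol) met by the shortest-then-alphabetical prefix, trying targets in increasing order and rejecting any under which an Accept and a Reject string meet in one state with the same remainder; add a state when all current targets are rejected. Accepting states are where Accept strings end.
a: 0a undefined. 0a->0: no, cc/acc meet in 0 with "cc" left. Open state 1: 0a->1.
b: 0b undefined. 0b->0: no, bbc/c meet in 0 with "c" left. 0b->1: ok.
c: 0c undefined. 0c->0: no, cc/c meet in 0. 0c->1: ok.
aa: 1a undefined. 1a->0: no, cac/c meet in 1. 1a->1: ok.
ab: 1b undefined. 1b->0: no, bbc/ca meet in 1. 1b->1: ok.
ac: 1c undefined. 1c->0: ok.
All examples now run through 2 states with every (state, symbol) defined. Accept strings end in {0}, Reject strings end in {1}; accept={0}.

states=2 start=0 accept={0} delta: 0a->1 0b->1 0c->1 1a->1 1b->1 1c->0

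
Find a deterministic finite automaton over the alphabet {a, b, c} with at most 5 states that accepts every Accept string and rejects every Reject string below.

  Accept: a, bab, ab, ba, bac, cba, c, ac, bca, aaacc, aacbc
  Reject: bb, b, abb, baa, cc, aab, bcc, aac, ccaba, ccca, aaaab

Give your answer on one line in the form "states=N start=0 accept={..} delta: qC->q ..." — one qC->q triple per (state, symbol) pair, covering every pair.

Grow the machine one transition at a time. Run the examples from 0; the earliest place one falls off (shortest prefix, ties alphabetical) gets sent to the lowest-numbered state that keeps every Accept/Reject pair distinguishable — a pair clashes when both reach the same state with identical unread suffix — and to a fresh state only if none does.
a: 0a undefined. 0a->0: no, ab/b meet in 0 with "b" left. Open state 1: 0a->1.
b: 0b undefined. 0b->0: ok.
c: 0c undefined. 0c->0: no, a/ccca meet in 1. 0c->1: no, bac/cc meet in 1 with "c" left. Open state 2: 0c->2.
aa: 1a undefined. 1a->0: no, c/aac meet in 2. 1a->1: no, a/baa meet in 1. 1a->2: no, c/baa meet in 2. Open state 3: 1a->3.
ab: 1b undefined. 1b->0: no, bab/bb meet in 0. 1b->1: no, a/abb meet in 1. 1b->2: ok.
ac: 1c undefined. 1c->0: no, bac/bb meet in 0. 1c->1: ok.
cb: 2b undefined. 2b->0: ok.
cc: 2c undefined. 2c->0: no, bca/ccaba meet in 2 with "a" left. 2c->1: no, a/cc meet in 1. 2c->2: no, bab/cc meet in 2. 2c->3: ok.
aaa: 3a undefined. 3a->0: no, a/ccaba meet in 1. 3a->1: no, bca/ccaba meet in 2 with "a" left. 3a->2: no, a/ccaba meet in 1. 3a->3: ok.
aab: 3b undefined. 3b->0: no, a/ccaba meet in 1. 3b->1: no, a/aab meet in 1. 3b->2: no, bab/aab meet in 2. 3b->3: ok.
aac: 3c undefined. 3c->0: no, a/ccca meet in 1. 3c->1: no, a/aac meet in 1. 3c->2: no, bab/aac meet in 2. 3c->3: no, aaacc/baa meet in 3. Open state 4: 3c->4.
bca: 2a undefined. 2a->0: no, bca/bb meet in 0. 2a->1: ok.
aacb: 4b undefined. 4b->0: ok.
ccca: 4a undefined. 4a->0: ok.
aaacc: 4c undefined. 4c->0: no, aaacc/bb meet in 0. 4c->1: ok.
All examples now run through 5 states with every (state, symbol) defined. Accept strings end in {1,2}, Reject strings end in {0,3,4}; accept={1,2}.

states=5 start=0 accept={1,2} delta: 0a->1 0b->0 0c->2 1a->3 1b->2 1c->1 2a->1 2b->0 2c->3 3a->3 3b->3 3c->4 4a->0 4b->0 4c->1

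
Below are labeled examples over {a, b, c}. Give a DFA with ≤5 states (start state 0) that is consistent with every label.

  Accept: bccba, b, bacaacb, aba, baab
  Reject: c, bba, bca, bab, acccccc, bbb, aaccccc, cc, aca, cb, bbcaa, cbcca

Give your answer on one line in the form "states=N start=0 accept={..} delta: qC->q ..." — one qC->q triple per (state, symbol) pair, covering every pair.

Fold the examples into a partial DFA from state 0: repeatedly fix the first undefined (state, symbol) met by the shortest-then-alphabetical prefix, trying targets in increasing order and rejecting any under which an Accept and a Reject string meet in one state with the same remainder; add a state when all current targets are rejected. Accepting states are where Accept strings end.
a: 0a undefined. 0a->0: ok.
b: 0b undefined. 0b->0: no, b/bba meet in 0. Open state 1: 0b->1.
c: 0c undefined. 0c->0: no, b/cb meet in 1. 0c->1: no, b/c meet in 1. Open state 2: 0c->2.
ba: 1a undefined. 1a->0: no, b/bab meet in 1. 1a->1: no, baab/bab meet in 1 with "b" left. 1a->2: no, aba/c meet in 2. Open state 3: 1a->3.
bb: 1b undefined. 1b->0: no, b/bbb meet in 1. 1b->1: no, b/bbb meet in 1. 1b->2: ok.
bc: 1c undefined. 1c->0: ok.
cb: 2b undefined. 2b->0: no, bccba/bca meet in 0. 2b->1: no, b/bbb meet in 1. 2b->2: no, bccba/bba meet in 2 with "a" left. 2b->3: no, aba/bbb meet in 3. Open state 4: 2b->4.
cc: 2c undefined. 2c->0: ok.
aca: 2a undefined. 2a->0: ok.
baa: 3a undefined. 3a->0: ok.
bab: 3b undefined. 3b->0: ok.
bac: 3c undefined. 3c->0: no, bacaacb/bbb meet in 4. 3c->1: no, bacaacb/bbb meet in 4. 3c->2: no, bacaacb/bbb meet in 4. 3c->3: no, bacaacb/bbb meet in 4. 3c->4: ok.
cbc: 4c undefined. 4c->0: ok.
baca: 4a undefined. 4a->0: no, bccba/bba meet in 0. 4a->1: ok.
bacaacb: 4b undefined. 4b->0: no, bacaacb/bba meet in 0. 4b->1: ok.
All examples now run through 5 states with every (state, symbol) defined. Accept strings end in {1,3}, Reject strings end in {0,2,4}; accept={1,3}.

states=5 start=0 accept={1,3} delta: 0a->0 0b->1 0c->2 1a->3 1b->2 1c->0 2a->0 2b->4 2c->0 3a->0 3b->0 3c->4 4a->1 4b->1 4c->0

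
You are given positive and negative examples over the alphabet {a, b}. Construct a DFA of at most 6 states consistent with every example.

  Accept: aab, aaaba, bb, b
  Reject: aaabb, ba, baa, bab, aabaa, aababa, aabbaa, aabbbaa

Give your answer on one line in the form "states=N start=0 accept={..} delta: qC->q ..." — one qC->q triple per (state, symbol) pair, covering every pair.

states=5 start=0 accept={0,3} delta: 0a->1 0b->0 1a->2 1b->4 2a->1 2b->3 3a->0 3b->0 4a->0 4b->1

Grow the machine one transition at a time. Run the examples from 0; the earliest place one falls off (shortest prefix, ties alphabetical) gets sent to the lowest-numbered state that keeps every Accept/Reject pair distinguishable — a pair clashes when both reach the same state with identical unread suffix — and to a fresh state only if none does.
a: 0a undefined. 0a->0: no, aaaba/ba meet in 0 with "ba" left. Open state 1: 0a->1.
b: 0b undefined. 0b->0: ok.
aa: 1a undefined. 1a->0: no, aab/baa meet in 0. 1a->1: no, aab/bab meet in 1 with "b" left. Open state 2: 1a->2.
aaa: 2a undefined. 2a->0: no, aaaba/ba meet in 1. 2a->1: ok.
aab: 2b undefined. 2b->0: no, aaaba/aababa meet in 1 with "ba" left. 2b->1: no, aab/ba meet in 1. 2b->2: no, aab/baa meet in 2. Open state 3: 2b->3.
bab: 1b undefined. 1b->0: no, aaaba/ba meet in 1. 1b->1: no, aaaba/baa meet in 2. 1b->2: no, aab/aaabb meet in 3. 1b->3: no, aab/bab meet in 3. Open state 4: 1b->4.
aaba: 3a undefined. 3a->0: ok.
aabb: 3b undefined. 3b->0: ok.
aaaba: 4a undefined. 4a->0: ok.
aaabb: 4b undefined. 4b->0: no, aaaba/aaabb meet in 0. 4b->1: ok.
All examples now run through 5 states with every (state, symbol) defined. Accept strings end in {0,3}, Reject strings end in {1,2,4}; accept={0,3}.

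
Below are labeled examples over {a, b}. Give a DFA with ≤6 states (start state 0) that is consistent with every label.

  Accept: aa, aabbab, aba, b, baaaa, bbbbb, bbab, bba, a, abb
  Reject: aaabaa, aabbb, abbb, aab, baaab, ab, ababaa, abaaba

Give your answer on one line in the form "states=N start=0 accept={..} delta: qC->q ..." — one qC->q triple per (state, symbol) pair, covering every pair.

Fold the examples into a partial DFA from state 0: repeatedly fix the first undefined (state, symbol) met by the shortest-then-alphabetical prefix, trying targets in increasing order and rejecting any under which an Accept and a Reject string meet in one state with the same remainder; add a state when all current targets are rejected. Accepting states are where Accept strings end.
a: 0a undefined. 0a->0: no, b/aab meet in 0 with "b" left. Open state 1: 0a->1.
b: 0b undefined. 0b->0: no, bbab/ab meet in 1 with "b" left. 0b->1: ok.
aa: 1a undefined. 1a->0: no, b/aab meet in 1. 1a->1: ok.
ab: 1b undefined. 1b->0: no, aa/aaabaa meet in 1. 1b->1: no, aa/aaabaa meet in 1. Open state 2: 1b->2.
aba: 2a undefined. 2a->0: no, aa/aaabaa meet in 1. 2a->1: no, aa/aaabaa meet in 1. 2a->2: no, aba/aaabaa meet in 2. Open state 3: 2a->3.
abb: 2b undefined. 2b->0: no, aa/aabbb meet in 1. 2b->1: no, aabbab/aabbb meet in 2. 2b->2: no, bbbbb/aabbb meet in 2. 2b->3: no, bbab/aabbb meet in 3 with "b" left. Open state 4: 2b->4.
abaa: 3a undefined. 3a->0: no, aa/abaaba meet in 1. 3a->1: no, aa/aaabaa meet in 1. 3a->2: ok.
abab: 3b undefined. 3b->0: no, aa/ababaa meet in 1. 3b->1: no, aa/ababaa meet in 1. 3b->2: no, bbab/aaabaa meet in 2. 3b->3: no, aba/ababaa meet in 3. 3b->4: ok.
abbb: 4b undefined. 4b->0: ok.
aabba: 4a undefined. 4a->0: no, aa/ababaa meet in 1. 4a->1: no, aa/ababaa meet in 1. 4a->2: no, aba/ababaa meet in 3. 4a->3: no, aba/abaaba meet in 3. 4a->4: no, aabbab/aabbb meet in 0. Open state 5: 4a->5.
aabbab: 5b undefined. 5b->0: no, aabbab/aabbb meet in 0. 5b->1: ok.
ababaa: 5a undefined. 5a->0: ok.
All examples now run through 6 states with every (state, symbol) defined. Accept strings end in {1,3,4}, Reject strings end in {0,2,5}; accept={1,3,4}.

states=6 start=0 accept={1,3,4} delta: 0a->1 0b->1 1a->1 1b->2 2a->3 2b->4 3a->2 3b->4 4a->5 4b->0 5a->0 5b->1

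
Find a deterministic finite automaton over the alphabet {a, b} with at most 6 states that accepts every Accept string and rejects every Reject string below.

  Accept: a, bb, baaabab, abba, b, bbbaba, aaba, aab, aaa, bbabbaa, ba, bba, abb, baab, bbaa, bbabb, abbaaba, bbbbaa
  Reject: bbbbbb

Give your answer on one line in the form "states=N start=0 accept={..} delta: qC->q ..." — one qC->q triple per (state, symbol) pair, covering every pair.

states=4 start=0 accept={0,1,2} delta: 0a->0 0b->1 1a->0 1b->2 2a->0 2b->3 3a->0 3b->1

Fold the examples into a partial DFA from state 0: repeatedly fix the first undefined (state, symbol) met by the shortest-then-alphabetical prefix, trying targets in increasing order and rejecting any under which an Accept and a Reject string meet in one state with the same remainder; add a state when all current targets are rejected. Accepting states are where Accept strings end.
a: 0a undefined. 0a->0: ok.
b: 0b undefined. 0b->0: no, a/bbbbbb meet in 0. Open state 1: 0b->1.
ba: 1a undefined. 1a->0: ok.
bb: 1b undefined. 1b->0: no, a/bbbbbb meet in 0. 1b->1: no, bb/bbbbbb meet in 1. Open state 2: 1b->2.
bba: 2a undefined. 2a->0: ok.
bbb: 2b undefined. 2b->0: no, a/bbbbbb meet in 0. 2b->1: no, bb/bbbbbb meet in 2. 2b->2: no, bb/bbbbbb meet in 2. Open state 3: 2b->3.
bbba: 3a undefined. 3a->0: ok.
bbbb: 3b undefined. 3b->0: no, bb/bbbbbb meet in 2. 3b->1: ok.
All examples now run through 4 states with every (state, symbol) defined. Accept strings end in {0,1,2}, Reject strings end in {3}; accept={0,1,2}.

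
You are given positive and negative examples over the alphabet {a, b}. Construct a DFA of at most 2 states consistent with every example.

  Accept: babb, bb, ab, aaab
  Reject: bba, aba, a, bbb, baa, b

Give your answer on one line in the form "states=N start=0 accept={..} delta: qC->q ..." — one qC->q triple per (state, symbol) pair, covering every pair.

states=2 start=0 accept={0} delta: 0a->1 0b->1 1a->0 1b->0

State merging on the prefix tree: take the shortest (then alphabetical) example prefix whose next move is undefined and point that move at state 0, else 1, else 2, ...; a target is out if some Accept/Reject pair would then sit in one state with the same input left (inseparable). If every existing state is out, open a new one.
a: 0a undefined. 0a->0: no, ab/b meet in 0 with "b" left. Open state 1: 0a->1.
b: 0b undefined. 0b->0: no, bb/bbb meet in 0. 0b->1: ok.
aa: 1a undefined. 1a->0: ok.
ab: 1b undefined. 1b->0: ok.
All examples now run through 2 states with every (state, symbol) defined. Accept strings end in {0}, Reject strings end in {1}; accept={0}.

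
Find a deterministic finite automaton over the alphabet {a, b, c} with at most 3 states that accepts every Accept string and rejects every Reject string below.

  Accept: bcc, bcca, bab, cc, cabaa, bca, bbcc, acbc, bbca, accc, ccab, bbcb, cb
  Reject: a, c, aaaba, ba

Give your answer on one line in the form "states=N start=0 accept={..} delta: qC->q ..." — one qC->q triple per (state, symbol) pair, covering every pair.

State merging on the prefix tree: take the shortest (then alphabetical) example prefix whose next move is undefined and point that move at state 0, else 1, else 2, ...; a target is out if some Accept/Reject pair would then sit in one state with the same input left (inseparable). If every existing state is out, open a new one.
a: 0a undefined. 0a->0: ok.
b: 0b undefined. 0b->0: no, bab/a meet in 0. Open state 1: 0b->1.
c: 0c undefined. 0c->0: no, cc/a meet in 0. 0c->1: ok.
ba: 1a undefined. 1a->0: no, bab/c meet in 1. 1a->1: ok.
bb: 1b undefined. 1b->0: no, bab/a meet in 0. 1b->1: no, bab/c meet in 1. Open state 2: 1b->2.
bc: 1c undefined. 1c->0: no, bcc/c meet in 1. 1c->1: no, bcc/c meet in 1. 1c->2: ok.
bbc: 2c undefined. 2c->0: no, bcc/a meet in 0. 2c->1: no, bcc/c meet in 1. 2c->2: ok.
bca: 2a undefined. 2a->0: no, bcca/a meet in 0. 2a->1: no, bcca/c meet in 1. 2a->2: ok.
bbcb: 2b undefined. 2b->0: no, ccab/a meet in 0. 2b->1: no, ccab/c meet in 1. 2b->2: ok.
All examples now run through 3 states with every (state, symbol) defined. Accept strings end in {2}, Reject strings end in {0,1}; accept={2}.

states=3 start=0 accept={2} delta: 0a->0 0b->1 0c->1 1a->1 1b->2 1c->2 2a->2 2b->2 2c->2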